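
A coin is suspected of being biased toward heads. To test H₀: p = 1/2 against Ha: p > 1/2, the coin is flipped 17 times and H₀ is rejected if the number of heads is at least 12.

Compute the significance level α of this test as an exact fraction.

4701/65536

The Type I error probability is α = P(X ≥ 12) computed under H₀, where X ~ Binomial(17, 1/2).
Summing the upper tail: (6188 + 2380 + 680 + 136 + 17 + 1) / 2^17 = 9402/131072 = 4701/65536.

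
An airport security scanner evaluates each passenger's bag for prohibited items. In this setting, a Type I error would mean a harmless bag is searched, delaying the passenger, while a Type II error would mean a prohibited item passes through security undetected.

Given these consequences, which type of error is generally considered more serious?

Type II error

The Type II consequence (a prohibited item passes through security undetected) is more severe than the Type I consequence (a harmless bag is searched, delaying the passenger).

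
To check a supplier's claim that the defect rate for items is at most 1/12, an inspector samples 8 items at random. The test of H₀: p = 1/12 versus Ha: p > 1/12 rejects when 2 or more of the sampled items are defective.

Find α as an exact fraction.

59725447/429981696

α = P(reject H₀ | H₀ true) = P(X ≥ 2 | p = 1/12), X ~ Binomial(8, 1/12).
α = 1 − P(X ≤ 1) = 1 − 370256249/429981696 = 59725447/429981696.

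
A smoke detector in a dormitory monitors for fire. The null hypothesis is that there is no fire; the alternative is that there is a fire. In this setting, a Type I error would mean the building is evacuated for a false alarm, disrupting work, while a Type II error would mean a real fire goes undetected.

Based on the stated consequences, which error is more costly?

Type II error

The Type II consequence (a real fire goes undetected) is more severe than the Type I consequence (the building is evacuated for a false alarm, disrupting work).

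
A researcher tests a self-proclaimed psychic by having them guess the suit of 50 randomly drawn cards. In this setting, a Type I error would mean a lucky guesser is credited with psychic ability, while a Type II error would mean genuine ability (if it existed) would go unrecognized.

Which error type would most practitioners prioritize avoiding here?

The Type I consequence (a lucky guesser is credited with psychic ability) is more severe than the Type II consequence (genuine ability (if it existed) would go unrecognized).

Type I error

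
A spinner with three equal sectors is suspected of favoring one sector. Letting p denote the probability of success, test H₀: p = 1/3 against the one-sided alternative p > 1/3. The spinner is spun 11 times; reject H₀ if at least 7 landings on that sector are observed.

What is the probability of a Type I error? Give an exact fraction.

2281/59049

Under H₀, S ~ Binomial(11, 1/3), and α = P(S ≥ 7).
Summing C(11,j)(1/3)^j(2/3)^{11−j} for j = 7,…,11 gives 2281/59049.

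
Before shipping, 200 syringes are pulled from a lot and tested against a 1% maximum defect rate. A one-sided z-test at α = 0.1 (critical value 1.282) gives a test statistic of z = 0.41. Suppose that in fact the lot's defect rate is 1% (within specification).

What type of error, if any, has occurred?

Neither — the decision is correct.

The conventional null hypothesis is that the lot's defect rate is 1% (within specification).
Since z = 0.41 ≤ z* = 1.282, H₀ is not rejected.
H₀ is true (actually the lot's defect rate is 1% (within specification)).
The decision matches the true state — no error.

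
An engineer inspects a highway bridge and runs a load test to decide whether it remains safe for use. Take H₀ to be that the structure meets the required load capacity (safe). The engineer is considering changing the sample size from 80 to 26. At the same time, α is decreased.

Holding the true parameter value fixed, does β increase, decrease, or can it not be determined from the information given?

It increases.

With less data the test statistic is noisier; under Ha, more outcomes land inside the acceptance region. Tightening α shrinks the rejection region. When Ha holds, fewer sample outcomes clear the stricter threshold, so more fall in the acceptance region. Both changes push β in the same direction.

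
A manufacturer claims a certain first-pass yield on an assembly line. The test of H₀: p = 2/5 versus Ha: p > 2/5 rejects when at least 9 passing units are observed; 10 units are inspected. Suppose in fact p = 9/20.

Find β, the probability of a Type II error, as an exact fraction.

10193896961809/10240000000000

β = P(fail to reject H₀ | Ha true) = P(S ≤ 8 | p = 9/20), S ~ Binomial(10, 9/20).
Adding the binomial probabilities P(S=0)+…+P(S=8) at p = 9/20 gives 10193896961809/10240000000000.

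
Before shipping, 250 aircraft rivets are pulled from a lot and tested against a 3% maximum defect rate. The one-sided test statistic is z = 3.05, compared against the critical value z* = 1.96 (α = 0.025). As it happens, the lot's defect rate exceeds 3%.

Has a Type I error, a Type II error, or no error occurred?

Neither — the decision is correct.

The conventional null hypothesis is that the lot's defect rate is 3% (within specification).
Since z = 3.05 > z* = 1.96, H₀ is rejected.
H₀ is false (actually the lot's defect rate exceeds 3%).
The decision matches the true state — no error.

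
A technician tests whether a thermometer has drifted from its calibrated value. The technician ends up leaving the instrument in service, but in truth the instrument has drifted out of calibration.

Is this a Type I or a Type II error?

The null hypothesis here is that the instrument is correctly calibrated.
'Leaving the instrument in service' corresponds to failing to reject H₀.
H₀ was not rejected but H₀ is false — a Type II error (false negative).

Type II error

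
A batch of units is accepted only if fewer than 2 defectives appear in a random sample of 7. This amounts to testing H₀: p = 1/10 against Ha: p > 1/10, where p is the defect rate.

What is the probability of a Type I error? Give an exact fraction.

93559/625000

Under H₀, X ~ Binomial(7, 1/10); the Type I error rate is P(X ≥ 2).
α = 1 − P(X ≤ 1) = 1 − 531441/625000 = 93559/625000.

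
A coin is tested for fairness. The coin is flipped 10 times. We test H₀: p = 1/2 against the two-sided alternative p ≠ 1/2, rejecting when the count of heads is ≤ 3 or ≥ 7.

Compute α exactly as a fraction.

The significance level is the null-hypothesis probability of the rejection region {≤3} ∪ {≥7}.
Each tail has probability (1 + 10 + 45 + 120)/1024; doubling gives α = 352/1024 = 11/32.

11/32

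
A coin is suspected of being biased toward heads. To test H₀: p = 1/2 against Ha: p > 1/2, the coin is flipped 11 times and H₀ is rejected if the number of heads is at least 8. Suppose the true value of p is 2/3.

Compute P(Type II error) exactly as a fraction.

β = P(fail to reject H₀ | Ha true) = P(Y ≤ 7 | p = 2/3), Y ~ Binomial(11, 2/3).
Equivalently, β = 1 − P(Y ≥ 8) = 31145/59049.

31145/59049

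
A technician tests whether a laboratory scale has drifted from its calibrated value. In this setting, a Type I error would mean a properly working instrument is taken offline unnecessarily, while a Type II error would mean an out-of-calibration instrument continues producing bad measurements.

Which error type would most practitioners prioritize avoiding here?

The Type II consequence (an out-of-calibration instrument continues producing bad measurements) is more severe than the Type I consequence (a properly working instrument is taken offline unnecessarily).

Type II error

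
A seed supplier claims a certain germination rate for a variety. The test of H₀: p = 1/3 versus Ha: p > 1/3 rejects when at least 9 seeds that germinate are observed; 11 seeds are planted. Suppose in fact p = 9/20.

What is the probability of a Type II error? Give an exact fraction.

8070737386943/8192000000000

Under the alternative p = 9/20, Y ~ Binomial(11, 9/20); β is the probability the test does not reject, P(Y < 9).
Summing C(11,j)·(9/20)^j·(11/20)^{11-j} for j = 0..8 gives 8070737386943/8192000000000.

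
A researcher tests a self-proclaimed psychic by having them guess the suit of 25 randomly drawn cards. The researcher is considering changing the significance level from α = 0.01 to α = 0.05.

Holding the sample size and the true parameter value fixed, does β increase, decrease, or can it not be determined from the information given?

A larger α widens the rejection region, so when the alternative is true more outcomes lead to rejection — failing to reject becomes less likely.

It decreases.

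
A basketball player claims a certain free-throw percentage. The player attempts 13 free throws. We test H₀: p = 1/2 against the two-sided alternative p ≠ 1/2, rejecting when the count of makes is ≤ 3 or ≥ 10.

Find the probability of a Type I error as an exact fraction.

189/2048

Under H₀, Y ~ Binomial(13, 1/2); α is the probability of landing in either tail, P(Y ≤ 3) + P(Y ≥ 10).
Each tail has probability (1 + 13 + 78 + 286)/8192; doubling gives α = 756/8192 = 189/2048.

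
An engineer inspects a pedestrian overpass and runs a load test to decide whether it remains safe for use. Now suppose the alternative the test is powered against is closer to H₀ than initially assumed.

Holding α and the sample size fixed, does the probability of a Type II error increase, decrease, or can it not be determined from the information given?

It increases.

A smaller departure from H₀ means the test statistic under Ha is distributed closer to where it would be under H₀; rejection becomes less likely.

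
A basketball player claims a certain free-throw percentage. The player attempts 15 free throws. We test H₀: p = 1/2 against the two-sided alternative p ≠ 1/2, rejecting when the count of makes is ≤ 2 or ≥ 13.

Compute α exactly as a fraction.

Under H₀, K ~ Binomial(15, 1/2); α is the probability of landing in either tail, P(K ≤ 2) + P(K ≥ 13).
The two tails are symmetric, so α = 2·(1 + 15 + 105)/2^15 = 242/32768 = 121/16384.

121/16384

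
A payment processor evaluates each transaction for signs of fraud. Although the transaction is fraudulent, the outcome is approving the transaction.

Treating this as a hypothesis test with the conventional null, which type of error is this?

Type II error

The null hypothesis here is that the transaction is legitimate.
'Approving the transaction' corresponds to failing to reject H₀.
H₀ was not rejected but H₀ is false — a Type II error (false negative).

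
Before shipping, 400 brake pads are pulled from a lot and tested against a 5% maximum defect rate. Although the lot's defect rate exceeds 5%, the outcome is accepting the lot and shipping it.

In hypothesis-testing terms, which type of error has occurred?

The null hypothesis here is that the lot's defect rate is 5% (within specification).
'Accepting the lot and shipping it' corresponds to failing to reject H₀.
H₀ was not rejected but H₀ is false — a Type II error (false negative).

Type II error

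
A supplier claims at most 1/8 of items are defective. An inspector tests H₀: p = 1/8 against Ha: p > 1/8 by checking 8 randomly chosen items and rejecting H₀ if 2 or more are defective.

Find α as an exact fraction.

4424071/16777216

Under H₀, K ~ Binomial(8, 1/8); the Type I error rate is P(K ≥ 2).
Computing the lower-tail complement: 1 − 12353145/16777216 = 4424071/16777216.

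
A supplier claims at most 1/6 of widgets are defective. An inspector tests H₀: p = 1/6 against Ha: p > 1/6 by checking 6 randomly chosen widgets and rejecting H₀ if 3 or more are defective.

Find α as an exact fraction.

Under H₀, S ~ Binomial(6, 1/6); the Type I error rate is P(S ≥ 3).
Computing the lower-tail complement: 1 − 21875/23328 = 1453/23328.

1453/23328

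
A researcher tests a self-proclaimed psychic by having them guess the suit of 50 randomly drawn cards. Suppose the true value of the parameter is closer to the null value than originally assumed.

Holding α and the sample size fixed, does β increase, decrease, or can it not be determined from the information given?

It increases.

A smaller true effect puts the Ha sampling distribution closer to H₀, so more of it falls in the non-rejection region.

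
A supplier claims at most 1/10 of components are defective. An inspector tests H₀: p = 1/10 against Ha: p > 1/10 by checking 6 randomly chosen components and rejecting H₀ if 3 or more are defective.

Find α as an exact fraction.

α = P(reject H₀ | H₀ true) = P(Y ≥ 3 | p = 1/10), Y ~ Binomial(6, 1/10).
Computing the lower-tail complement: 1 − 19683/20000 = 317/20000.

317/20000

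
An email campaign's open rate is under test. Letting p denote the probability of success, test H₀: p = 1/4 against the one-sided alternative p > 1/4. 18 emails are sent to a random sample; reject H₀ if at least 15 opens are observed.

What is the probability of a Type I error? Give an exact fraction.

2933/8589934592

α = P(reject H₀ | H₀ true) = P(Y ≥ 15 | p = 1/4), with Y ~ Binomial(18, 1/4).
Summing C(18,j)(1/4)^j(3/4)^{18−j} for j = 15,…,18 gives 2933/8589934592.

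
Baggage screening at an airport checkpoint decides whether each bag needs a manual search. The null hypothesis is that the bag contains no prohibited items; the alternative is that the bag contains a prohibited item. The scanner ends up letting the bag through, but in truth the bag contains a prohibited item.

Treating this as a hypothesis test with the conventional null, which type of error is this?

Type II error

'Letting the bag through' corresponds to failing to reject H₀.
H₀ was not rejected but H₀ is false — a Type II error (false negative).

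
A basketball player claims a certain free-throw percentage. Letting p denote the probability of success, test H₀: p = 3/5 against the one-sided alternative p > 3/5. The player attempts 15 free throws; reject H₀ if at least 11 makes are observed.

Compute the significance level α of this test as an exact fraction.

6630789357/30517578125

The Type I error probability is α = P(S ≥ 11) computed under H₀, where S ~ Binomial(15, 3/5).
P(S ≥ 11) = Σ_{j=11}^{15} C(15,j)·(3/5)^j·(2/5)^{15-j} = 6630789357/30517578125.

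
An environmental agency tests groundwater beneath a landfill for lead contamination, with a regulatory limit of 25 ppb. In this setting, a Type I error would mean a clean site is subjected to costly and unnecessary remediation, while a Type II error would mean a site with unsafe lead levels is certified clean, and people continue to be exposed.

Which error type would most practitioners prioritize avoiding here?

The Type II consequence (a site with unsafe lead levels is certified clean, and people continue to be exposed) is more severe than the Type I consequence (a clean site is subjected to costly and unnecessary remediation).

Type II error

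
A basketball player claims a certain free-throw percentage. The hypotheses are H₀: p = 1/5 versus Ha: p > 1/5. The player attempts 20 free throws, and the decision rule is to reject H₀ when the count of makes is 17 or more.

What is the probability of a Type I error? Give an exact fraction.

76081/95367431640625

Under H₀, K ~ Binomial(20, 1/5), and α = P(K ≥ 17).
Adding the binomial terms for j = 17 through 20 with p = 1/5 yields 76081/95367431640625.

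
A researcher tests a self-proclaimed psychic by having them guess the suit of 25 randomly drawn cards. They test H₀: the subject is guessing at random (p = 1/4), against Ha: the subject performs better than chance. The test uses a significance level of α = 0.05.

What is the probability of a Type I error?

The significance level α is, by definition, the probability of a Type I error — P(reject H₀ | H₀ true).

0.05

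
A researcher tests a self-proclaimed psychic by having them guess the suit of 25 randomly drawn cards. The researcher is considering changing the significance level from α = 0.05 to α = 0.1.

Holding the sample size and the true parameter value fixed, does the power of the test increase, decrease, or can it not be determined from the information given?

A larger α widens the rejection region, so when the alternative is true more outcomes lead to rejection — failing to reject becomes less likely.
Since power = 1 − β and β decreases, power increases.

It increases.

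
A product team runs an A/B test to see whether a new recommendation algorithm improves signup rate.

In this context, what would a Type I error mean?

With the conventional null hypothesis that the new design has no effect on signup rate:
A Type I error is rejecting H₀ when H₀ is true.
Here that means shipping the new feature to all users when actually the new design has no effect on signup rate.

A Type I error would mean concluding that the new design increases signup rate when in fact the new design has no effect on signup rate.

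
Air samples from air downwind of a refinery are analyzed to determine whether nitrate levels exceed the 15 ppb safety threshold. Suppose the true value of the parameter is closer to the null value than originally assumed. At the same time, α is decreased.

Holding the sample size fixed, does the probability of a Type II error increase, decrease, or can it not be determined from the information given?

It increases.

A smaller departure from H₀ means the test statistic under Ha is distributed closer to where it would be under H₀; rejection becomes less likely. Tightening α shrinks the rejection region. When Ha holds, fewer sample outcomes clear the stricter threshold, so more fall in the acceptance region. Both changes push β in the same direction.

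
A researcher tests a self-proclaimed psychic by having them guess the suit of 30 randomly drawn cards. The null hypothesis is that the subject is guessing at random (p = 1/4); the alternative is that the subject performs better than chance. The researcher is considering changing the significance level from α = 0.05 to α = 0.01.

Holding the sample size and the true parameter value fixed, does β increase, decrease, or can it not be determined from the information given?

A smaller α moves the rejection region further into the tail. With the alternative true, more outcomes now fall outside the rejection region, so failing to reject becomes more likely.

It increases.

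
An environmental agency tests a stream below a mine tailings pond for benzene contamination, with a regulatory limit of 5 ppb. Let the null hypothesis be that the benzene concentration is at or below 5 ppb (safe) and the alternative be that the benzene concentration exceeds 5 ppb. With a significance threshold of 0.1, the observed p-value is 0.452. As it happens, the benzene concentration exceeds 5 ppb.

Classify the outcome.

Type II error

Since p = 0.452 ≥ α = 0.1, H₀ is not rejected.
H₀ is false (actually the benzene concentration exceeds 5 ppb).
Failing to reject a false H₀ is a Type II error.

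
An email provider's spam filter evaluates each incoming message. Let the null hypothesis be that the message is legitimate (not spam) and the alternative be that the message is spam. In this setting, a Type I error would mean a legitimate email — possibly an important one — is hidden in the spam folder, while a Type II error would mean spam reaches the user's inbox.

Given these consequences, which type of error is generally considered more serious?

Type I error

The Type I consequence (a legitimate email — possibly an important one — is hidden in the spam folder) is more severe than the Type II consequence (spam reaches the user's inbox).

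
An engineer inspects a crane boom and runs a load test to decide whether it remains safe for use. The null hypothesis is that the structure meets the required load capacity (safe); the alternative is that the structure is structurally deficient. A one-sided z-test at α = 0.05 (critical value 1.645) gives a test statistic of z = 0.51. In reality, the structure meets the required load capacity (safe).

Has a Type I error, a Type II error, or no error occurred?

Since z = 0.51 ≤ z* = 1.645, H₀ is not rejected.
H₀ is true (actually the structure meets the required load capacity (safe)).
The decision matches the true state — no error.

Neither — the decision is correct.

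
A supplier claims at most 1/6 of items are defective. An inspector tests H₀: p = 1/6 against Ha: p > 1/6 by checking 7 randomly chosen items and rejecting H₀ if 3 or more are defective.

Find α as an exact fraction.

α = P(reject H₀ | H₀ true) = P(K ≥ 3 | p = 1/6), K ~ Binomial(7, 1/6).
Computing the lower-tail complement: 1 − 3125/3456 = 331/3456.

331/3456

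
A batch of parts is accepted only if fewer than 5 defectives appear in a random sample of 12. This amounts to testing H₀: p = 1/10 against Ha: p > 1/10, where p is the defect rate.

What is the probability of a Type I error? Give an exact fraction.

The significance level is the probability, assuming p = 1/10, of seeing 5 or more defectives in 12 draws.
Computing the lower-tail complement: 1 − 99567065673/100000000000 = 432934327/100000000000.

432934327/100000000000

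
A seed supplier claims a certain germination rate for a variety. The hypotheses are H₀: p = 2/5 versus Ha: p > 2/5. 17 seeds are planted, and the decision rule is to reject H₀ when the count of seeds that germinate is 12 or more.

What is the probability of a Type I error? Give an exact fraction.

α = P(reject H₀ | H₀ true) = P(S ≥ 12 | p = 2/5), with S ~ Binomial(17, 2/5).
Adding the binomial terms for j = 12 through 17 with p = 2/5 yields 8082735104/762939453125.

8082735104/762939453125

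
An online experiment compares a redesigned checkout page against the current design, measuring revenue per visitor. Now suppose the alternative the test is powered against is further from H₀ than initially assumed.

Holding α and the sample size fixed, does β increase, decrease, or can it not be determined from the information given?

It decreases.

The further the true parameter sits from the null value, the more of the Ha sampling distribution falls in the rejection region.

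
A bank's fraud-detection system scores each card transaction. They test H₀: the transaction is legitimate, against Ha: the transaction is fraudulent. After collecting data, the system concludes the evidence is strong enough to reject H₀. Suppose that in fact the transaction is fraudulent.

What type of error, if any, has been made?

The test rejected a false H₀ — the decision matches the true state.

No error — this is a correct decision.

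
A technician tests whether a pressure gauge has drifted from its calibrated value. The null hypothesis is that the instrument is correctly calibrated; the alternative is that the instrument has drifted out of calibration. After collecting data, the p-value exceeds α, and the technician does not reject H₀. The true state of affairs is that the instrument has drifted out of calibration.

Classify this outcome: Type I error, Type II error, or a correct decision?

Type II error

H₀ was not rejected, but H₀ is actually false.
Failing to reject a false null hypothesis is a Type II error (false negative).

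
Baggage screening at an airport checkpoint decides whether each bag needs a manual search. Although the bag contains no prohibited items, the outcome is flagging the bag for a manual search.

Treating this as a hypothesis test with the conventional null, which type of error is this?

The null hypothesis here is that the bag contains no prohibited items.
'Flagging the bag for a manual search' corresponds to rejecting H₀.
H₀ was rejected but H₀ is true — a Type I error (false positive).

Type I error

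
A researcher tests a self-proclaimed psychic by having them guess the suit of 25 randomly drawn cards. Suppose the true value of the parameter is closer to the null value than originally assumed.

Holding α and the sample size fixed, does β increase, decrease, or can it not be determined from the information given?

It increases.

A smaller true effect puts the Ha sampling distribution closer to H₀, so more of it falls in the non-rejection region.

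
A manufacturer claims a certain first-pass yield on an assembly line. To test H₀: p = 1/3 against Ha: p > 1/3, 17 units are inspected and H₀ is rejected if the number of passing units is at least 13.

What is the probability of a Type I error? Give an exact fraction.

44099/129140163

Under H₀, X ~ Binomial(17, 1/3), and α = P(X ≥ 13).
Summing C(17,j)(1/3)^j(2/3)^{17−j} for j = 13,…,17 gives 44099/129140163.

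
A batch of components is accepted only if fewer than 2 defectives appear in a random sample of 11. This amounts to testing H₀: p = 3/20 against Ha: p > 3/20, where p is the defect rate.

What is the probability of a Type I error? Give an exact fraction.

Under H₀, S ~ Binomial(11, 3/20); the Type I error rate is P(S ≥ 2).
Computing the lower-tail complement: 1 − 2015993900449/4096000000000 = 2080006099551/4096000000000.

2080006099551/4096000000000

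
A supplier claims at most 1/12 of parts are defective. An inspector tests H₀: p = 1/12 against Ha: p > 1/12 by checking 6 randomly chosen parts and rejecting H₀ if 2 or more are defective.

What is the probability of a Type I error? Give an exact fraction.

248117/2985984

Under H₀, X ~ Binomial(6, 1/12); the Type I error rate is P(X ≥ 2).
Via the complement, α = 1 − Σ_{j=0}^{1} C(6,j)(1/12)^j(11/12)^{6-j} = 248117/2985984.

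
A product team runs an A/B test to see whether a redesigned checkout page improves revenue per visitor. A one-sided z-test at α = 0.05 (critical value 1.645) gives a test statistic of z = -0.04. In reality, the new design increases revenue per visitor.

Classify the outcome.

The conventional null hypothesis is that the new design has no effect on revenue per visitor.
Since z = -0.04 ≤ z* = 1.645, H₀ is not rejected.
H₀ is false (actually the new design increases revenue per visitor).
Failing to reject a false H₀ is a Type II error.

Type II error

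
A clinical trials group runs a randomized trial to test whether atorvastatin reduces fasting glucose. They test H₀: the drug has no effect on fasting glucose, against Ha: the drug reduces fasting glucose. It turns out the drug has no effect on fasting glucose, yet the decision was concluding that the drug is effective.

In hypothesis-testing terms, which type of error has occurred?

Type I error

'Concluding that the drug is effective' corresponds to rejecting H₀.
H₀ was rejected but H₀ is true — a Type I error (false positive).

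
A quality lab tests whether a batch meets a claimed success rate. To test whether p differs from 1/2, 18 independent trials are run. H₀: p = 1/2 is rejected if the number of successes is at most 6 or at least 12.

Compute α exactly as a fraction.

α = P(K ≤ 6 or K ≥ 12 | p = 1/2), K ~ Binomial(18, 1/2).
The two tails are symmetric, so α = 2·(1 + 18 + 153 + 816 + 3060 + 8568 + 18564)/2^18 = 62360/262144 = 7795/32768.

7795/32768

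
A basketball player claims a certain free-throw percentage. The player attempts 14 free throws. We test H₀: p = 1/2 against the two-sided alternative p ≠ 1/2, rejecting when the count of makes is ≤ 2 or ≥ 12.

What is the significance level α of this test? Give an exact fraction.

53/4096

The significance level is the null-hypothesis probability of the rejection region {≤2} ∪ {≥12}.
By symmetry, α = 2·P(S ≤ 2) = 2·(1 + 14 + 91)/16384 = 212/16384 = 53/4096.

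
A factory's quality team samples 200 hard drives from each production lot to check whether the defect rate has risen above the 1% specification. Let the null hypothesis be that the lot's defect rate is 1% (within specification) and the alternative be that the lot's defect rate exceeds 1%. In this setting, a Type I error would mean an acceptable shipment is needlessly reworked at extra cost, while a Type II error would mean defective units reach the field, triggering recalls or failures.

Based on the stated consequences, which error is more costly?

The Type II consequence (defective units reach the field, triggering recalls or failures) is more severe than the Type I consequence (an acceptable shipment is needlessly reworked at extra cost).

Type II error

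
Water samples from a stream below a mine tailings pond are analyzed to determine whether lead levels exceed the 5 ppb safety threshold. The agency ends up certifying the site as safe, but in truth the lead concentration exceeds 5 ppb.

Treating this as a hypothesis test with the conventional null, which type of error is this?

The null hypothesis here is that the lead concentration is at or below 5 ppb (safe).
'Certifying the site as safe' corresponds to failing to reject H₀.
H₀ was not rejected but H₀ is false — a Type II error (false negative).

Type II error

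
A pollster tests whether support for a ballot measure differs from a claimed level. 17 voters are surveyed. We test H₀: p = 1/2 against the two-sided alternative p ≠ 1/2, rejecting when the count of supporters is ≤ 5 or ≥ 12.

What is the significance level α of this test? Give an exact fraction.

4701/32768

α = P(X ≤ 5 or X ≥ 12 | p = 1/2), X ~ Binomial(17, 1/2).
The two tails are symmetric, so α = 2·(1 + 17 + 136 + 680 + 2380 + 6188)/2^17 = 18804/131072 = 4701/32768.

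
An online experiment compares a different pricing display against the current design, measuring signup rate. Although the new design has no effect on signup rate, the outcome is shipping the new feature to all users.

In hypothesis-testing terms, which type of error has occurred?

Type I error

The null hypothesis here is that the new design has no effect on signup rate.
'Shipping the new feature to all users' corresponds to rejecting H₀.
H₀ was rejected but H₀ is true — a Type I error (false positive).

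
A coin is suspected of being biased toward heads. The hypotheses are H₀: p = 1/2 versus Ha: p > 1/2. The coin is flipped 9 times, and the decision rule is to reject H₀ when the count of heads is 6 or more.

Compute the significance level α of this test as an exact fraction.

α = P(reject H₀ | H₀ true) = P(X ≥ 6 | p = 1/2), with X ~ Binomial(9, 1/2).
P(X ≥ 6) = [C(9,6) + C(9,7) + C(9,8) + C(9,9)] / 2^9 = (84 + 36 + 9 + 1) / 512 = 130/512 = 65/256.

65/256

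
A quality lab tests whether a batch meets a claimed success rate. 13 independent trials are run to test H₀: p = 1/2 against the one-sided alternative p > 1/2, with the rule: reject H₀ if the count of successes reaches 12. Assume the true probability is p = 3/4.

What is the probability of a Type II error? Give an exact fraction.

Under the alternative p = 3/4, Y ~ Binomial(13, 3/4); β is the probability the test does not reject, P(Y < 12).
Equivalently, β = 1 − P(Y ≥ 12) = 3662863/4194304.

3662863/4194304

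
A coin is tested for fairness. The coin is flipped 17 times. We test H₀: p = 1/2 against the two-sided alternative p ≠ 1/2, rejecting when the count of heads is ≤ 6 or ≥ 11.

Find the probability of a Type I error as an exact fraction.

α = P(K ≤ 6 or K ≥ 11 | p = 1/2), K ~ Binomial(17, 1/2).
The two tails are symmetric, so α = 2·(1 + 17 + 136 + 680 + 2380 + 6188 + 12376)/2^17 = 43556/131072 = 10889/32768.

10889/32768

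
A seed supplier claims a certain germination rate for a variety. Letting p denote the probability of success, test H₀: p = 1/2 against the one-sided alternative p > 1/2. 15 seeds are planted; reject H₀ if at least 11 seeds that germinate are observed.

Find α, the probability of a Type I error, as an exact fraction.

1941/32768

α = P(reject H₀ | H₀ true) = P(K ≥ 11 | p = 1/2), with K ~ Binomial(15, 1/2).
P(K ≥ 11) = [C(15,11) + C(15,12) + C(15,13) + C(15,14) + C(15,15)] / 2^15 = (1365 + 455 + 105 + 15 + 1) / 32768 = 1941/32768.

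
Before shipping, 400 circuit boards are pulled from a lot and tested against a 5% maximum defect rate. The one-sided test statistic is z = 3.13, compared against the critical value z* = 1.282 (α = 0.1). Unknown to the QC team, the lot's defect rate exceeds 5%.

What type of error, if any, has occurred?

No error — this is a correct decision.

The conventional null hypothesis is that the lot's defect rate is 5% (within specification).
Since z = 3.13 > z* = 1.282, H₀ is rejected.
H₀ is false (actually the lot's defect rate exceeds 5%).
The decision matches the true state — no error.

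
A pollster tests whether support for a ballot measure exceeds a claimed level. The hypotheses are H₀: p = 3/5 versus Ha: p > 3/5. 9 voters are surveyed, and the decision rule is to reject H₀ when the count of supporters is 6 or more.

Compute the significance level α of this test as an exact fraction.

942597/1953125

Under H₀, Y ~ Binomial(9, 3/5), and α = P(Y ≥ 6).
Adding the binomial terms for j = 6 through 9 with p = 3/5 yields 942597/1953125.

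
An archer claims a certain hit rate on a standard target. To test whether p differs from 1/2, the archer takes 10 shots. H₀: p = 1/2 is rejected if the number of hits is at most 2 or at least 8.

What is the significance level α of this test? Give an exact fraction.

7/64

α = P(Y ≤ 2 or Y ≥ 8 | p = 1/2), Y ~ Binomial(10, 1/2).
By symmetry, α = 2·P(Y ≤ 2) = 2·(1 + 10 + 45)/1024 = 112/1024 = 7/64.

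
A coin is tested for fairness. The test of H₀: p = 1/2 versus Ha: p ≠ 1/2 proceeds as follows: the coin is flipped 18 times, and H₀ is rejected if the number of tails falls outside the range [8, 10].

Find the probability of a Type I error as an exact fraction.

15751/32768

The significance level is the null-hypothesis probability of the rejection region {≤7} ∪ {≥11}.
The two tails are symmetric, so α = 2·(1 + 18 + 153 + 816 + 3060 + 8568 + 18564 + 31824)/2^18 = 126008/262144 = 15751/32768.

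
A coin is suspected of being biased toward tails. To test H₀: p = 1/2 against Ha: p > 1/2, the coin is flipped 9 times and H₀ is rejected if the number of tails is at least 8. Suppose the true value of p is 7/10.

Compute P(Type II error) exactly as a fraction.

Under the alternative p = 7/10, S ~ Binomial(9, 7/10); β is the probability the test does not reject, P(S < 8).
Summing C(9,j)·(7/10)^j·(3/10)^{9-j} for j = 0..7 gives 401998383/500000000.

401998383/500000000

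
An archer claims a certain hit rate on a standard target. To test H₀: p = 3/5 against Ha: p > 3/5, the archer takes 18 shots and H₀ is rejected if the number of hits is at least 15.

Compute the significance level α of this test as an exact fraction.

25010144901/762939453125

The Type I error probability is α = P(Y ≥ 15) computed under H₀, where Y ~ Binomial(18, 3/5).
Adding the binomial terms for j = 15 through 18 with p = 3/5 yields 25010144901/762939453125.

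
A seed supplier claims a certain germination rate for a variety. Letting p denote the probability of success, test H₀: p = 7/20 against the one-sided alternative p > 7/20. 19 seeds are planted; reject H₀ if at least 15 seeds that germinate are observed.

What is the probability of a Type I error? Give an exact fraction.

30172619187361172599/262144000000000000000000

Under H₀, Y ~ Binomial(19, 7/20), and α = P(Y ≥ 15).
P(Y ≥ 15) = Σ_{j=15}^{19} C(19,j)·(7/20)^j·(13/20)^{19-j} = 30172619187361172599/262144000000000000000000.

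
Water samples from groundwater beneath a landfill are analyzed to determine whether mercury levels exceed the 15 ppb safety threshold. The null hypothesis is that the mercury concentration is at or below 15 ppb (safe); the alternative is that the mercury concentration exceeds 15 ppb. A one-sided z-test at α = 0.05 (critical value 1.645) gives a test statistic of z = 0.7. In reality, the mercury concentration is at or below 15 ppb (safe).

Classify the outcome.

Since z = 0.7 ≤ z* = 1.645, H₀ is not rejected.
H₀ is true (actually the mercury concentration is at or below 15 ppb (safe)).
The decision matches the true state — no error.

No error (correct decision).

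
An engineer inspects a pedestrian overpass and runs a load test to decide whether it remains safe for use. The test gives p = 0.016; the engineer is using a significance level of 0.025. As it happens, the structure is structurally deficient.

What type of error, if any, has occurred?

The conventional null hypothesis is that the structure meets the required load capacity (safe).
Since p = 0.016 < α = 0.025, H₀ is rejected.
H₀ is false (actually the structure is structurally deficient).
The decision matches the true state — no error.

No error — this is a correct decision.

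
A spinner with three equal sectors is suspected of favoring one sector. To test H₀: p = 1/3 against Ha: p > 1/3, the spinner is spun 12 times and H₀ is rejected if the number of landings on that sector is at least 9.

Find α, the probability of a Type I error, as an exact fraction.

Under H₀, Y ~ Binomial(12, 1/3), and α = P(Y ≥ 9).
Adding the binomial terms for j = 9 through 12 with p = 1/3 yields 683/177147.

683/177147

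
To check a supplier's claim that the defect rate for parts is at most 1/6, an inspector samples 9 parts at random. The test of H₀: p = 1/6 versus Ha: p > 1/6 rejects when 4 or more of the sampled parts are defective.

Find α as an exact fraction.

Under H₀, S ~ Binomial(9, 1/6); the Type I error rate is P(S ≥ 4).
Computing the lower-tail complement: 1 − 4796875/5038848 = 241973/5038848.

241973/5038848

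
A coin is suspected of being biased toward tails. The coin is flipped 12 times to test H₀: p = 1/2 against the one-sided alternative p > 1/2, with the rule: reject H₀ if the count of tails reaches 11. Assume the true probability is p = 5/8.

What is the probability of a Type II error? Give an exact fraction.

β = P(fail to reject H₀ | Ha true) = P(Y ≤ 10 | p = 5/8), Y ~ Binomial(12, 5/8).
Equivalently, β = 1 − P(Y ≥ 11) = 66717523611/68719476736.

66717523611/68719476736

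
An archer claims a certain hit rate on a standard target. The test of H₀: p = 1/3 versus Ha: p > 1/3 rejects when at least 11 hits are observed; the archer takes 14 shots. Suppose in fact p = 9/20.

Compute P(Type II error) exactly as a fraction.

A Type II error is failing to reject when Ha holds: with p = 9/20, β = P(S ≤ 10).
Adding the binomial probabilities P(S=0)+…+P(S=10) at p = 9/20 gives 809836111480091663/819200000000000000.

809836111480091663/819200000000000000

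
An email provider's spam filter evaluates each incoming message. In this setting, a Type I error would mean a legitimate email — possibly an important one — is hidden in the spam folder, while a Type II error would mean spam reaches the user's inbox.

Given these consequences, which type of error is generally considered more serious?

Type I error

The Type I consequence (a legitimate email — possibly an important one — is hidden in the spam folder) is more severe than the Type II consequence (spam reaches the user's inbox).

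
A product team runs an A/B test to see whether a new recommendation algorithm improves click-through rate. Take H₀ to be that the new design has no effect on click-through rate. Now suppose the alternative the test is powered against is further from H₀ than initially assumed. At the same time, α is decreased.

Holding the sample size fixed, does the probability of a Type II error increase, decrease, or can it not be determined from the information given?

The first change alone would make β decrease; the second alone would make β increase. Which effect dominates depends on the magnitudes, which are not given.

Cannot be determined from the information given.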